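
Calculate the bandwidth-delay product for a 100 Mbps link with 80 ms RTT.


BDP = bandwidth * RTT
= 100 Mbps * 80 ms
= 100 * 1e6 * 80 / 1000 bits
= 8000000 bits
= 1000000 bytes
= 976.5625 KB
BDP = 8000000 bits (1000000 bytes)


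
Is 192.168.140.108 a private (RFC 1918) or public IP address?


RFC 1918 private ranges:
  10.0.0.0/8 (10.0.0.0 - 10.255.255.255)
  172.16.0.0/12 (172.16.0.0 - 172.31.255.255)
  192.168.0.0/16 (192.168.0.0 - 192.168.255.255)
Private (in 192.168.0.0/16)


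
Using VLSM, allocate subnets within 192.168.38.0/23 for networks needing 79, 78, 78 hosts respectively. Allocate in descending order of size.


79 hosts -> /25 (126 usable): 192.168.38.0/25
78 hosts -> /25 (126 usable): 192.168.38.128/25
78 hosts -> /25 (126 usable): 192.168.39.0/25
Allocation: 192.168.38.0/25 (79 hosts, 126 usable); 192.168.38.128/25 (78 hosts, 126 usable); 192.168.39.0/25 (78 hosts, 126 usable)


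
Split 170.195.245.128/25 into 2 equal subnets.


New prefix = 25 + 1 = 26
Each subnet has 64 addresses
  170.195.245.128/26
  170.195.245.192/26
Subnets: 170.195.245.128/26, 170.195.245.192/26


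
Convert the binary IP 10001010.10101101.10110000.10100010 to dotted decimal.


10001010 = 138
10101101 = 173
10110000 = 176
10100010 = 162
IP: 138.173.176.162


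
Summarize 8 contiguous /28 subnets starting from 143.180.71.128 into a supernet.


Original prefix: /28
Number of subnets: 8 = 2^3
New prefix = 28 - 3 = 25
Supernet: 143.180.71.128/25


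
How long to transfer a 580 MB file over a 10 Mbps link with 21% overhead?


Effective throughput = 10 * (1 - 21/100) = 7.9 Mbps
File size in Mb = 580 * 8 = 4640 Mb
Time = 4640 / 7.9
Time = 587.3418 seconds


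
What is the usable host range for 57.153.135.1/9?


Network: 57.128.0.0
Broadcast: 57.255.255.255
First usable = network + 1
Last usable = broadcast - 1
Range: 57.128.0.1 to 57.255.255.254


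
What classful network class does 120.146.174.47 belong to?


First octet: 120
Binary: 01111000
0xxxxxxx -> Class A (1-126)
Class A, default mask 255.0.0.0 (/8)


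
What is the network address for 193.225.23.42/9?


IP:   11000001.11100001.00010111.00101010
Mask: 11111111.10000000.00000000.00000000
AND operation:
Net:  11000001.10000000.00000000.00000000
Network: 193.128.0.0/9


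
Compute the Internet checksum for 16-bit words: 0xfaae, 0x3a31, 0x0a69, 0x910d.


Sum all words (with carry folding):
+ 0xfaae = 0xfaae
+ 0x3a31 = 0x34e0
+ 0x0a69 = 0x3f49
+ 0x910d = 0xd056
One's complement: ~0xd056
Checksum = 0x2fa9


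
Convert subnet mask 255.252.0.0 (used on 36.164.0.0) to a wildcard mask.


Subnet mask: 255.252.0.0
Wildcard = 255.255.255.255 - subnet mask
255 - 255 = 0
255 - 252 = 3
255 - 0 = 255
255 - 0 = 255
Wildcard: 0.3.255.255


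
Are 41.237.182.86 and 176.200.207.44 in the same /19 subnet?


Mask: 255.255.224.0
41.237.182.86 AND mask = 41.237.160.0
176.200.207.44 AND mask = 176.200.192.0
No, different subnets (41.237.160.0 vs 176.200.192.0)


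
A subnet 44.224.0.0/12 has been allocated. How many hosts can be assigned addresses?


Host bits = 32 - 12 = 20
Total addresses = 2^20 = 1048576
Usable = total - 2 (network and broadcast)
Usable hosts: 1048574


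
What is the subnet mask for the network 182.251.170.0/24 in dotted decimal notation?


/24 means 24 network bits, 8 host bits
Binary: 11111111111111111111111100000000
Mask: 255.255.255.0


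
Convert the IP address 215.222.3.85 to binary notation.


215 = 11010111
222 = 11011110
3 = 00000011
85 = 01010101
Binary: 11010111.11011110.00000011.01010101


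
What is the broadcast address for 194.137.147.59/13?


Network: 194.136.0.0/13
Host bits = 19
Set all host bits to 1:
Broadcast: 194.143.255.255


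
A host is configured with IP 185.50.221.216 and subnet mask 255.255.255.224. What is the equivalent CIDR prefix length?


Binary: 11111111.11111111.11111111.11100000
Count leading 1s
Prefix: /27


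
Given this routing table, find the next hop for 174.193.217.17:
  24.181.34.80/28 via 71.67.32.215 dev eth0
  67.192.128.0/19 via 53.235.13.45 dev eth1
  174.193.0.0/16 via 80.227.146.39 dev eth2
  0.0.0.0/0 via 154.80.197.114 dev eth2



Longest prefix match for 174.193.217.17:
  /28 24.181.34.80: no
  /19 67.192.128.0: no
  /16 174.193.0.0: MATCH
  /0 0.0.0.0: MATCH
Selected: next-hop 80.227.146.39 via eth2 (matched /16)


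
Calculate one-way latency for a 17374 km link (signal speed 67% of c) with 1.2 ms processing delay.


Speed = 0.67 * 3e5 km/s = 201000 km/s
Propagation delay = 17374 / 201000 = 0.0864 s = 86.4378 ms
Processing delay = 1.2 ms
Total one-way latency = 87.6378 ms


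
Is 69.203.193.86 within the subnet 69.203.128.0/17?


Subnet network: 69.203.128.0
Test IP AND mask: 69.203.128.0
Yes, 69.203.193.86 is in 69.203.128.0/17


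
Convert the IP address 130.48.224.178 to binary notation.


130 = 10000010
48 = 00110000
224 = 11100000
178 = 10110010
Binary: 10000010.00110000.11100000.10110010


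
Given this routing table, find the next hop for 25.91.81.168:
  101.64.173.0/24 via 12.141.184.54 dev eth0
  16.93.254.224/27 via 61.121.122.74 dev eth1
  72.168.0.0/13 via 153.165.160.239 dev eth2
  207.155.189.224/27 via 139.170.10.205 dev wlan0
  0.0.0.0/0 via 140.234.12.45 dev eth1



Longest prefix match for 25.91.81.168:
  /24 101.64.173.0: no
  /27 16.93.254.224: no
  /13 72.168.0.0: no
  /27 207.155.189.224: no
  /0 0.0.0.0: MATCH
Selected: next-hop 140.234.12.45 via eth1 (matched /0)


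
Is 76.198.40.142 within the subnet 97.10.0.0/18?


Subnet network: 97.10.0.0
Test IP AND mask: 76.198.0.0
No, 76.198.40.142 is not in 97.10.0.0/18


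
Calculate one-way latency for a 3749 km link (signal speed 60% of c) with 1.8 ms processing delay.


Speed = 0.6 * 3e5 km/s = 180000 km/s
Propagation delay = 3749 / 180000 = 0.0208 s = 20.8278 ms
Processing delay = 1.8 ms
Total one-way latency = 22.6278 ms


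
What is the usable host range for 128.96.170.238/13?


Network: 128.96.0.0
Broadcast: 128.103.255.255
First usable = network + 1
Last usable = broadcast - 1
Range: 128.96.0.1 to 128.103.255.254


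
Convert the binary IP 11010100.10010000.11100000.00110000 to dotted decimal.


11010100 = 212
10010000 = 144
11100000 = 224
00110000 = 48
IP: 212.144.224.48


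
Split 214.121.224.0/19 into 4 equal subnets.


New prefix = 19 + 2 = 21
Each subnet has 2048 addresses
  214.121.224.0/21
  214.121.232.0/21
  214.121.240.0/21
  214.121.248.0/21
Subnets: 214.121.224.0/21, 214.121.232.0/21, 214.121.240.0/21, 214.121.248.0/21


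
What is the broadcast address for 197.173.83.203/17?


Network: 197.173.0.0/17
Host bits = 15
Set all host bits to 1:
Broadcast: 197.173.127.255


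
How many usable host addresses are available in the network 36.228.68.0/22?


Host bits = 32 - 22 = 10
Total addresses = 2^10 = 1024
Usable = total - 2 (network and broadcast)
Usable hosts: 1022


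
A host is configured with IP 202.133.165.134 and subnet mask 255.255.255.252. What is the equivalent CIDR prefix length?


Binary: 11111111.11111111.11111111.11111100
Count leading 1s
Prefix: /30


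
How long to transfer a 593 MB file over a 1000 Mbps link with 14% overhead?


Effective throughput = 1000 * (1 - 14/100) = 860 Mbps
File size in Mb = 593 * 8 = 4744 Mb
Time = 4744 / 860
Time = 5.5163 seconds


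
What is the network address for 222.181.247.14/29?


IP:   11011110.10110101.11110111.00001110
Mask: 11111111.11111111.11111111.11111000
AND operation:
Net:  11011110.10110101.11110111.00001000
Network: 222.181.247.8/29


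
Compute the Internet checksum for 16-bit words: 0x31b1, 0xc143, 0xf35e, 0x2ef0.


Sum all words (with carry folding):
+ 0x31b1 = 0x31b1
+ 0xc143 = 0xf2f4
+ 0xf35e = 0xe653
+ 0x2ef0 = 0x1544
One's complement: ~0x1544
Checksum = 0xeabb


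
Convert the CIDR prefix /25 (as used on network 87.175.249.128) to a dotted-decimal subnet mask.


/25 means 25 network bits, 7 host bits
Binary: 11111111111111111111111110000000
Mask: 255.255.255.128


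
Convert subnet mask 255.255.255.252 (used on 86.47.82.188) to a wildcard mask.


Subnet mask: 255.255.255.252
Wildcard = 255.255.255.255 - subnet mask
255 - 255 = 0
255 - 255 = 0
255 - 255 = 0
255 - 252 = 3
Wildcard: 0.0.0.3


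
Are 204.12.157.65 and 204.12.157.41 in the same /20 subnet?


Mask: 255.255.240.0
204.12.157.65 AND mask = 204.12.144.0
204.12.157.41 AND mask = 204.12.144.0
Yes, same subnet (204.12.144.0)


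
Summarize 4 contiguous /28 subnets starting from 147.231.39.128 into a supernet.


Original prefix: /28
Number of subnets: 4 = 2^2
New prefix = 28 - 2 = 26
Supernet: 147.231.39.128/26


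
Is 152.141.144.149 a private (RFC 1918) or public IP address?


RFC 1918 private ranges:
  10.0.0.0/8 (10.0.0.0 - 10.255.255.255)
  172.16.0.0/12 (172.16.0.0 - 172.31.255.255)
  192.168.0.0/16 (192.168.0.0 - 192.168.255.255)
Public (not in any RFC 1918 range)


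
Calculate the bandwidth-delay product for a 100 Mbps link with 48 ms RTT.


BDP = bandwidth * RTT
= 100 Mbps * 48 ms
= 100 * 1e6 * 48 / 1000 bits
= 4800000 bits
= 600000 bytes
= 585.9375 KB
BDP = 4800000 bits (600000 bytes)


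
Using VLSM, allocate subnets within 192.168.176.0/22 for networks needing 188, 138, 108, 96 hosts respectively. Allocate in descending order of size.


188 hosts -> /24 (254 usable): 192.168.176.0/24
138 hosts -> /24 (254 usable): 192.168.177.0/24
108 hosts -> /25 (126 usable): 192.168.178.0/25
96 hosts -> /25 (126 usable): 192.168.178.128/25
Allocation: 192.168.176.0/24 (188 hosts, 254 usable); 192.168.177.0/24 (138 hosts, 254 usable); 192.168.178.0/25 (108 hosts, 126 usable); 192.168.178.128/25 (96 hosts, 126 usable)


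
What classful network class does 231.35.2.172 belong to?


First octet: 231
Binary: 11100111
1110xxxx -> Class D (224-239)
Class D (multicast), default mask N/A


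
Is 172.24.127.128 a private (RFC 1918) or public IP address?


RFC 1918 private ranges:
  10.0.0.0/8 (10.0.0.0 - 10.255.255.255)
  172.16.0.0/12 (172.16.0.0 - 172.31.255.255)
  192.168.0.0/16 (192.168.0.0 - 192.168.255.255)
Private (in 172.16.0.0/12)


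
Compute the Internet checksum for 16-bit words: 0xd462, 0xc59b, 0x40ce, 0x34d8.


Sum all words (with carry folding):
+ 0xd462 = 0xd462
+ 0xc59b = 0x99fe
+ 0x40ce = 0xdacc
+ 0x34d8 = 0x0fa5
One's complement: ~0x0fa5
Checksum = 0xf05a


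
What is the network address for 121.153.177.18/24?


IP:   01111001.10011001.10110001.00010010
Mask: 11111111.11111111.11111111.00000000
AND operation:
Net:  01111001.10011001.10110001.00000000
Network: 121.153.177.0/24


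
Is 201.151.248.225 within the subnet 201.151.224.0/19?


Subnet network: 201.151.224.0
Test IP AND mask: 201.151.224.0
Yes, 201.151.248.225 is in 201.151.224.0/19


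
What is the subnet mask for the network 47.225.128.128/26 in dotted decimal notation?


/26 means 26 network bits, 6 host bits
Binary: 11111111111111111111111111000000
Mask: 255.255.255.192


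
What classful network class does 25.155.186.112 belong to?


First octet: 25
Binary: 00011001
0xxxxxxx -> Class A (1-126)
Class A, default mask 255.0.0.0 (/8)


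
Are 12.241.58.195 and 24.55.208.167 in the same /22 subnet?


Mask: 255.255.252.0
12.241.58.195 AND mask = 12.241.56.0
24.55.208.167 AND mask = 24.55.208.0
No, different subnets (12.241.56.0 vs 24.55.208.0)


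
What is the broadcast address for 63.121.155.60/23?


Network: 63.121.154.0/23
Host bits = 9
Set all host bits to 1:
Broadcast: 63.121.155.255


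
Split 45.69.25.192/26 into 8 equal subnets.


New prefix = 26 + 3 = 29
Each subnet has 8 addresses
  45.69.25.192/29
  45.69.25.200/29
  45.69.25.208/29
  45.69.25.216/29
  45.69.25.224/29
  45.69.25.232/29
  45.69.25.240/29
  45.69.25.248/29
Subnets: 45.69.25.192/29, 45.69.25.200/29, 45.69.25.208/29, 45.69.25.216/29, 45.69.25.224/29, 45.69.25.232/29, 45.69.25.240/29, 45.69.25.248/29


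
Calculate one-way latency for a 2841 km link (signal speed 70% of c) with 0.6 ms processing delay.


Speed = 0.7 * 3e5 km/s = 210000 km/s
Propagation delay = 2841 / 210000 = 0.0135 s = 13.5286 ms
Processing delay = 0.6 ms
Total one-way latency = 14.1286 ms


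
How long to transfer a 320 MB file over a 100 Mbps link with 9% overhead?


Effective throughput = 100 * (1 - 9/100) = 91 Mbps
File size in Mb = 320 * 8 = 2560 Mb
Time = 2560 / 91
Time = 28.1319 seconds


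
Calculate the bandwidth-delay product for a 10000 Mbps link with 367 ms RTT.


BDP = bandwidth * RTT
= 10000 Mbps * 367 ms
= 10000 * 1e6 * 367 / 1000 bits
= 3670000000 bits
= 458750000 bytes
= 447998.0469 KB
BDP = 3670000000 bits (458750000 bytes)


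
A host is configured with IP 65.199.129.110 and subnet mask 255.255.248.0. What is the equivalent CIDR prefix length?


Binary: 11111111.11111111.11111000.00000000
Count leading 1s
Prefix: /21


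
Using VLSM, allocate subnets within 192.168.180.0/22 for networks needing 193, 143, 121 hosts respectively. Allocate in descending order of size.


193 hosts -> /24 (254 usable): 192.168.180.0/24
143 hosts -> /24 (254 usable): 192.168.181.0/24
121 hosts -> /25 (126 usable): 192.168.182.0/25
Allocation: 192.168.180.0/24 (193 hosts, 254 usable); 192.168.181.0/24 (143 hosts, 254 usable); 192.168.182.0/25 (121 hosts, 126 usable)


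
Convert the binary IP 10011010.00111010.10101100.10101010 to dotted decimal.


10011010 = 154
00111010 = 58
10101100 = 172
10101010 = 170
IP: 154.58.172.170


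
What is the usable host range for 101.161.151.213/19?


Network: 101.161.128.0
Broadcast: 101.161.159.255
First usable = network + 1
Last usable = broadcast - 1
Range: 101.161.128.1 to 101.161.159.254


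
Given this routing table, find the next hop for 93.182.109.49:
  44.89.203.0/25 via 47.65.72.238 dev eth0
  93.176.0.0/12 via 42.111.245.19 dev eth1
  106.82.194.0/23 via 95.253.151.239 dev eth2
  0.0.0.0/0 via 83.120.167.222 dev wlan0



Longest prefix match for 93.182.109.49:
  /25 44.89.203.0: no
  /12 93.176.0.0: MATCH
  /23 106.82.194.0: no
  /0 0.0.0.0: MATCH
Selected: next-hop 42.111.245.19 via eth1 (matched /12)


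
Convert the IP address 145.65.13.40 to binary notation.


145 = 10010001
65 = 01000001
13 = 00001101
40 = 00101000
Binary: 10010001.01000001.00001101.00101000


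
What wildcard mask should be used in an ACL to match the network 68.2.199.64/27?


Subnet mask: 255.255.255.224
Wildcard = 255.255.255.255 - subnet mask
255 - 255 = 0
255 - 255 = 0
255 - 255 = 0
255 - 224 = 31
Wildcard: 0.0.0.31


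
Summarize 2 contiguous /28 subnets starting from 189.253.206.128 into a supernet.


Original prefix: /28
Number of subnets: 2 = 2^1
New prefix = 28 - 1 = 27
Supernet: 189.253.206.128/27


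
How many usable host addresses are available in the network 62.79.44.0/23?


Host bits = 32 - 23 = 9
Total addresses = 2^9 = 512
Usable = total - 2 (network and broadcast)
Usable hosts: 510


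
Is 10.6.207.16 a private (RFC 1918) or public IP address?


RFC 1918 private ranges:
  10.0.0.0/8 (10.0.0.0 - 10.255.255.255)
  172.16.0.0/12 (172.16.0.0 - 172.31.255.255)
  192.168.0.0/16 (192.168.0.0 - 192.168.255.255)
Private (in 10.0.0.0/8)


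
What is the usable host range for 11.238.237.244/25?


Network: 11.238.237.128
Broadcast: 11.238.237.255
First usable = network + 1
Last usable = broadcast - 1
Range: 11.238.237.129 to 11.238.237.254


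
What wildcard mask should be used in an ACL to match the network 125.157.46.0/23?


Subnet mask: 255.255.254.0
Wildcard = 255.255.255.255 - subnet mask
255 - 255 = 0
255 - 255 = 0
255 - 254 = 1
255 - 0 = 255
Wildcard: 0.0.1.255


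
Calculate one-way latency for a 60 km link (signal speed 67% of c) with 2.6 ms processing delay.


Speed = 0.67 * 3e5 km/s = 201000 km/s
Propagation delay = 60 / 201000 = 0.0003 s = 0.2985 ms
Processing delay = 2.6 ms
Total one-way latency = 2.8985 ms


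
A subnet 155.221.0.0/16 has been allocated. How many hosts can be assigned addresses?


Host bits = 32 - 16 = 16
Total addresses = 2^16 = 65536
Usable = total - 2 (network and broadcast)
Usable hosts: 65534


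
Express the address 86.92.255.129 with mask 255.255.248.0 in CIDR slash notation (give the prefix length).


Binary: 11111111.11111111.11111000.00000000
Count leading 1s
Prefix: /21


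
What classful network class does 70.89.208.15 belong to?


First octet: 70
Binary: 01000110
0xxxxxxx -> Class A (1-126)
Class A, default mask 255.0.0.0 (/8)


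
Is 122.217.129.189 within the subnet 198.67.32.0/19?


Subnet network: 198.67.32.0
Test IP AND mask: 122.217.128.0
No, 122.217.129.189 is not in 198.67.32.0/19


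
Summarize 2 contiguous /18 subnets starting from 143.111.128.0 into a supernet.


Original prefix: /18
Number of subnets: 2 = 2^1
New prefix = 18 - 1 = 17
Supernet: 143.111.128.0/17


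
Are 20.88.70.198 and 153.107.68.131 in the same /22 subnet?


Mask: 255.255.252.0
20.88.70.198 AND mask = 20.88.68.0
153.107.68.131 AND mask = 153.107.68.0
No, different subnets (20.88.68.0 vs 153.107.68.0)


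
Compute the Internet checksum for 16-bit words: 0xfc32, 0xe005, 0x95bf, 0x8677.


Sum all words (with carry folding):
+ 0xfc32 = 0xfc32
+ 0xe005 = 0xdc38
+ 0x95bf = 0x71f8
+ 0x8677 = 0xf86f
One's complement: ~0xf86f
Checksum = 0x0790


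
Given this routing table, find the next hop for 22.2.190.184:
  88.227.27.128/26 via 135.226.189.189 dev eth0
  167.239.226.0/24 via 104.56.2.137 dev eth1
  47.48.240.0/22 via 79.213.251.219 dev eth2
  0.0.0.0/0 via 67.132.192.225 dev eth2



Longest prefix match for 22.2.190.184:
  /26 88.227.27.128: no
  /24 167.239.226.0: no
  /22 47.48.240.0: no
  /0 0.0.0.0: MATCH
Selected: next-hop 67.132.192.225 via eth2 (matched /0)


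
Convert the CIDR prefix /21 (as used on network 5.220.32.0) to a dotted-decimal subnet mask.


/21 means 21 network bits, 11 host bits
Binary: 11111111111111111111100000000000
Mask: 255.255.248.0


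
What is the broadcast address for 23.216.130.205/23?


Network: 23.216.130.0/23
Host bits = 9
Set all host bits to 1:
Broadcast: 23.216.131.255


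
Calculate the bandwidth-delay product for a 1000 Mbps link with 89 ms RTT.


BDP = bandwidth * RTT
= 1000 Mbps * 89 ms
= 1000 * 1e6 * 89 / 1000 bits
= 89000000 bits
= 11125000 bytes
= 10864.2578 KB
BDP = 89000000 bits (11125000 bytes)


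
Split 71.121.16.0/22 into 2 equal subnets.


New prefix = 22 + 1 = 23
Each subnet has 512 addresses
  71.121.16.0/23
  71.121.18.0/23
Subnets: 71.121.16.0/23, 71.121.18.0/23


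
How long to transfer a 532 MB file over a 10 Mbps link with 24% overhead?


Effective throughput = 10 * (1 - 24/100) = 7.6 Mbps
File size in Mb = 532 * 8 = 4256 Mb
Time = 4256 / 7.6
Time = 560 seconds


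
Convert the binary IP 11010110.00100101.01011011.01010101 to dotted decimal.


11010110 = 214
00100101 = 37
01011011 = 91
01010101 = 85
IP: 214.37.91.85


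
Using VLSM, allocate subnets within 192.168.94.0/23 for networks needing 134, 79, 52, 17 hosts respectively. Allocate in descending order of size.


134 hosts -> /24 (254 usable): 192.168.94.0/24
79 hosts -> /25 (126 usable): 192.168.95.0/25
52 hosts -> /26 (62 usable): 192.168.95.128/26
17 hosts -> /27 (30 usable): 192.168.95.192/27
Allocation: 192.168.94.0/24 (134 hosts, 254 usable); 192.168.95.0/25 (79 hosts, 126 usable); 192.168.95.128/26 (52 hosts, 62 usable); 192.168.95.192/27 (17 hosts, 30 usable)


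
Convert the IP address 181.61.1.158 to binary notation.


181 = 10110101
61 = 00111101
1 = 00000001
158 = 10011110
Binary: 10110101.00111101.00000001.10011110


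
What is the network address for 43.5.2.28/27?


IP:   00101011.00000101.00000010.00011100
Mask: 11111111.11111111.11111111.11100000
AND operation:
Net:  00101011.00000101.00000010.00000000
Network: 43.5.2.0/27


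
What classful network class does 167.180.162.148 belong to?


First octet: 167
Binary: 10100111
10xxxxxx -> Class B (128-191)
Class B, default mask 255.255.0.0 (/16)


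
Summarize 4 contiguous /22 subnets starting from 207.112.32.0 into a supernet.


Original prefix: /22
Number of subnets: 4 = 2^2
New prefix = 22 - 2 = 20
Supernet: 207.112.32.0/20


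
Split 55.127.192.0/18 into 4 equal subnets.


New prefix = 18 + 2 = 20
Each subnet has 4096 addresses
  55.127.192.0/20
  55.127.208.0/20
  55.127.224.0/20
  55.127.240.0/20
Subnets: 55.127.192.0/20, 55.127.208.0/20, 55.127.224.0/20, 55.127.240.0/20


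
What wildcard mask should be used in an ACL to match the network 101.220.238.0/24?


Subnet mask: 255.255.255.0
Wildcard = 255.255.255.255 - subnet mask
255 - 255 = 0
255 - 255 = 0
255 - 255 = 0
255 - 0 = 255
Wildcard: 0.0.0.255


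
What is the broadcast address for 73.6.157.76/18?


Network: 73.6.128.0/18
Host bits = 14
Set all host bits to 1:
Broadcast: 73.6.191.255


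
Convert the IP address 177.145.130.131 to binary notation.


177 = 10110001
145 = 10010001
130 = 10000010
131 = 10000011
Binary: 10110001.10010001.10000010.10000011


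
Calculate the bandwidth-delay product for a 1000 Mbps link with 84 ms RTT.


BDP = bandwidth * RTT
= 1000 Mbps * 84 ms
= 1000 * 1e6 * 84 / 1000 bits
= 84000000 bits
= 10500000 bytes
= 10253.9062 KB
BDP = 84000000 bits (10500000 bytes)


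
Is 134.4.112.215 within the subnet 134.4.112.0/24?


Subnet network: 134.4.112.0
Test IP AND mask: 134.4.112.0
Yes, 134.4.112.215 is in 134.4.112.0/24


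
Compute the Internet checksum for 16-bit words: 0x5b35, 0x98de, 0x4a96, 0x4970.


Sum all words (with carry folding):
+ 0x5b35 = 0x5b35
+ 0x98de = 0xf413
+ 0x4a96 = 0x3eaa
+ 0x4970 = 0x881a
One's complement: ~0x881a
Checksum = 0x77e5


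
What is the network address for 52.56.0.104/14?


IP:   00110100.00111000.00000000.01101000
Mask: 11111111.11111100.00000000.00000000
AND operation:
Net:  00110100.00111000.00000000.00000000
Network: 52.56.0.0/14


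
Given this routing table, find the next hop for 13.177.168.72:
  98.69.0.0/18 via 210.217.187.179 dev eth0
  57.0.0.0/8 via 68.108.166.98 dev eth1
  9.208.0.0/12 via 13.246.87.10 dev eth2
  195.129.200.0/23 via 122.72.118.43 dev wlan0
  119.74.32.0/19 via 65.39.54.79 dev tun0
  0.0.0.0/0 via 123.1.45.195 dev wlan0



Longest prefix match for 13.177.168.72:
  /18 98.69.0.0: no
  /8 57.0.0.0: no
  /12 9.208.0.0: no
  /23 195.129.200.0: no
  /19 119.74.32.0: no
  /0 0.0.0.0: MATCH
Selected: next-hop 123.1.45.195 via wlan0 (matched /0)


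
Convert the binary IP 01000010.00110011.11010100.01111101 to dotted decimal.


01000010 = 66
00110011 = 51
11010100 = 212
01111101 = 125
IP: 66.51.212.125


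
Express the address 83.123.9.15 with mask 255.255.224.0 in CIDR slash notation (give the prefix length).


Binary: 11111111.11111111.11100000.00000000
Count leading 1s
Prefix: /19


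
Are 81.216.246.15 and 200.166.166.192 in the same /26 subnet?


Mask: 255.255.255.192
81.216.246.15 AND mask = 81.216.246.0
200.166.166.192 AND mask = 200.166.166.192
No, different subnets (81.216.246.0 vs 200.166.166.192)


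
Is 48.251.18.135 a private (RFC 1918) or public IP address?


RFC 1918 private ranges:
  10.0.0.0/8 (10.0.0.0 - 10.255.255.255)
  172.16.0.0/12 (172.16.0.0 - 172.31.255.255)
  192.168.0.0/16 (192.168.0.0 - 192.168.255.255)
Public (not in any RFC 1918 range)


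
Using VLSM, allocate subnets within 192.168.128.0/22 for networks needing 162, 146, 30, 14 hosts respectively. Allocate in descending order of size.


162 hosts -> /24 (254 usable): 192.168.128.0/24
146 hosts -> /24 (254 usable): 192.168.129.0/24
30 hosts -> /27 (30 usable): 192.168.130.0/27
14 hosts -> /28 (14 usable): 192.168.130.32/28
Allocation: 192.168.128.0/24 (162 hosts, 254 usable); 192.168.129.0/24 (146 hosts, 254 usable); 192.168.130.0/27 (30 hosts, 30 usable); 192.168.130.32/28 (14 hosts, 14 usable)


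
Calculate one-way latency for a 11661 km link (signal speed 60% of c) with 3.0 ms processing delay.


Speed = 0.6 * 3e5 km/s = 180000 km/s
Propagation delay = 11661 / 180000 = 0.0648 s = 64.7833 ms
Processing delay = 3.0 ms
Total one-way latency = 67.7833 ms


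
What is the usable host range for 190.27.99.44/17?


Network: 190.27.0.0
Broadcast: 190.27.127.255
First usable = network + 1
Last usable = broadcast - 1
Range: 190.27.0.1 to 190.27.127.254


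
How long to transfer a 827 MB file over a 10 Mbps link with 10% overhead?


Effective throughput = 10 * (1 - 10/100) = 9 Mbps
File size in Mb = 827 * 8 = 6616 Mb
Time = 6616 / 9
Time = 735.1111 seconds


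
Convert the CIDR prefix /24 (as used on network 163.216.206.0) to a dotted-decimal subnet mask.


/24 means 24 network bits, 8 host bits
Binary: 11111111111111111111111100000000
Mask: 255.255.255.0


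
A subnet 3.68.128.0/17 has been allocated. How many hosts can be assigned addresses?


Host bits = 32 - 17 = 15
Total addresses = 2^15 = 32768
Usable = total - 2 (network and broadcast)
Usable hosts: 32766


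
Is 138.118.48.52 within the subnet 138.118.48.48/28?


Subnet network: 138.118.48.48
Test IP AND mask: 138.118.48.48
Yes, 138.118.48.52 is in 138.118.48.48/28


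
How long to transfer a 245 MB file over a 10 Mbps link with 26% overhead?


Effective throughput = 10 * (1 - 26/100) = 7.4 Mbps
File size in Mb = 245 * 8 = 1960 Mb
Time = 1960 / 7.4
Time = 264.8649 seconds


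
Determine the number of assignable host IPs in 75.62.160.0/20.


Host bits = 32 - 20 = 12
Total addresses = 2^12 = 4096
Usable = total - 2 (network and broadcast)
Usable hosts: 4094


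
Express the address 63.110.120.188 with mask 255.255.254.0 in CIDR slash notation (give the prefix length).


Binary: 11111111.11111111.11111110.00000000
Count leading 1s
Prefix: /23


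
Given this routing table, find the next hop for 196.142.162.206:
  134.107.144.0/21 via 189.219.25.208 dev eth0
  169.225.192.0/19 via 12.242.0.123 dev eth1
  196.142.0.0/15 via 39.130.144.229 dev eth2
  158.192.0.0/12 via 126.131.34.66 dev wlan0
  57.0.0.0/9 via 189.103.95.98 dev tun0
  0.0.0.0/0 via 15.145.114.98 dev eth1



Longest prefix match for 196.142.162.206:
  /21 134.107.144.0: no
  /19 169.225.192.0: no
  /15 196.142.0.0: MATCH
  /12 158.192.0.0: no
  /9 57.0.0.0: no
  /0 0.0.0.0: MATCH
Selected: next-hop 39.130.144.229 via eth2 (matched /15)


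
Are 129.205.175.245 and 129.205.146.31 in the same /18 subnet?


Mask: 255.255.192.0
129.205.175.245 AND mask = 129.205.128.0
129.205.146.31 AND mask = 129.205.128.0
Yes, same subnet (129.205.128.0)


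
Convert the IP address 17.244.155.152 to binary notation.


17 = 00010001
244 = 11110100
155 = 10011011
152 = 10011000
Binary: 00010001.11110100.10011011.10011000


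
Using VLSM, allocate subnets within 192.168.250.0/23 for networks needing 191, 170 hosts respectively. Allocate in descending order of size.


191 hosts -> /24 (254 usable): 192.168.250.0/24
170 hosts -> /24 (254 usable): 192.168.251.0/24
Allocation: 192.168.250.0/24 (191 hosts, 254 usable); 192.168.251.0/24 (170 hosts, 254 usable)


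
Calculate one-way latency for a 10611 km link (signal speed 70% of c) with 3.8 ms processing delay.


Speed = 0.7 * 3e5 km/s = 210000 km/s
Propagation delay = 10611 / 210000 = 0.0505 s = 50.5286 ms
Processing delay = 3.8 ms
Total one-way latency = 54.3286 ms


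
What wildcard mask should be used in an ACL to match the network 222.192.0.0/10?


Subnet mask: 255.192.0.0
Wildcard = 255.255.255.255 - subnet mask
255 - 255 = 0
255 - 192 = 63
255 - 0 = 255
255 - 0 = 255
Wildcard: 0.63.255.255


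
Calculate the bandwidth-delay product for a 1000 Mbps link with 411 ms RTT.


BDP = bandwidth * RTT
= 1000 Mbps * 411 ms
= 1000 * 1e6 * 411 / 1000 bits
= 411000000 bits
= 51375000 bytes
= 50170.8984 KB
BDP = 411000000 bits (51375000 bytes)


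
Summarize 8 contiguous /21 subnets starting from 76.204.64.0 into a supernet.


Original prefix: /21
Number of subnets: 8 = 2^3
New prefix = 21 - 3 = 18
Supernet: 76.204.64.0/18


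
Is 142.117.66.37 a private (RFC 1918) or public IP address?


RFC 1918 private ranges:
  10.0.0.0/8 (10.0.0.0 - 10.255.255.255)
  172.16.0.0/12 (172.16.0.0 - 172.31.255.255)
  192.168.0.0/16 (192.168.0.0 - 192.168.255.255)
Public (not in any RFC 1918 range)


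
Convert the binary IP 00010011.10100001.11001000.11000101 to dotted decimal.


00010011 = 19
10100001 = 161
11001000 = 200
11000101 = 197
IP: 19.161.200.197


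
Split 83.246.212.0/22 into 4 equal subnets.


New prefix = 22 + 2 = 24
Each subnet has 256 addresses
  83.246.212.0/24
  83.246.213.0/24
  83.246.214.0/24
  83.246.215.0/24
Subnets: 83.246.212.0/24, 83.246.213.0/24, 83.246.214.0/24, 83.246.215.0/24


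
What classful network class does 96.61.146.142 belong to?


First octet: 96
Binary: 01100000
0xxxxxxx -> Class A (1-126)
Class A, default mask 255.0.0.0 (/8)


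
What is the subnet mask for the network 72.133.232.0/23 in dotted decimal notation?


/23 means 23 network bits, 9 host bits
Binary: 11111111111111111111111000000000
Mask: 255.255.254.0


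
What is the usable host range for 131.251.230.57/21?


Network: 131.251.224.0
Broadcast: 131.251.231.255
First usable = network + 1
Last usable = broadcast - 1
Range: 131.251.224.1 to 131.251.231.254


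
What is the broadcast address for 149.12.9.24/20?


Network: 149.12.0.0/20
Host bits = 12
Set all host bits to 1:
Broadcast: 149.12.15.255


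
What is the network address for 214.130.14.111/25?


IP:   11010110.10000010.00001110.01101111
Mask: 11111111.11111111.11111111.10000000
AND operation:
Net:  11010110.10000010.00001110.00000000
Network: 214.130.14.0/25


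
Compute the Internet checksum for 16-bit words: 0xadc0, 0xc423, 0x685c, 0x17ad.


Sum all words (with carry folding):
+ 0xadc0 = 0xadc0
+ 0xc423 = 0x71e4
+ 0x685c = 0xda40
+ 0x17ad = 0xf1ed
One's complement: ~0xf1ed
Checksum = 0x0e12


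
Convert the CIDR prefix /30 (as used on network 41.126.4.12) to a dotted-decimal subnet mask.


/30 means 30 network bits, 2 host bits
Binary: 11111111111111111111111111111100
Mask: 255.255.255.252


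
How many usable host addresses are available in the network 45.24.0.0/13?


Host bits = 32 - 13 = 19
Total addresses = 2^19 = 524288
Usable = total - 2 (network and broadcast)
Usable hosts: 524286


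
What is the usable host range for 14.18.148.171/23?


Network: 14.18.148.0
Broadcast: 14.18.149.255
First usable = network + 1
Last usable = broadcast - 1
Range: 14.18.148.1 to 14.18.149.254


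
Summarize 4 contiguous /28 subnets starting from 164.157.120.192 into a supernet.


Original prefix: /28
Number of subnets: 4 = 2^2
New prefix = 28 - 2 = 26
Supernet: 164.157.120.192/26


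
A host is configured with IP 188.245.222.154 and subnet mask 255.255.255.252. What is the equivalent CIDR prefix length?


Binary: 11111111.11111111.11111111.11111100
Count leading 1s
Prefix: /30


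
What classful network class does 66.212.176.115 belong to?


First octet: 66
Binary: 01000010
0xxxxxxx -> Class A (1-126)
Class A, default mask 255.0.0.0 (/8)


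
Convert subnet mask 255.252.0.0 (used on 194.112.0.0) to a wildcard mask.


Subnet mask: 255.252.0.0
Wildcard = 255.255.255.255 - subnet mask
255 - 255 = 0
255 - 252 = 3
255 - 0 = 255
255 - 0 = 255
Wildcard: 0.3.255.255


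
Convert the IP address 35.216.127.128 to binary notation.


35 = 00100011
216 = 11011000
127 = 01111111
128 = 10000000
Binary: 00100011.11011000.01111111.10000000


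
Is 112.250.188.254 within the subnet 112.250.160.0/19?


Subnet network: 112.250.160.0
Test IP AND mask: 112.250.160.0
Yes, 112.250.188.254 is in 112.250.160.0/19


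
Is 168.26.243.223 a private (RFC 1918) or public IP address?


RFC 1918 private ranges:
  10.0.0.0/8 (10.0.0.0 - 10.255.255.255)
  172.16.0.0/12 (172.16.0.0 - 172.31.255.255)
  192.168.0.0/16 (192.168.0.0 - 192.168.255.255)
Public (not in any RFC 1918 range)


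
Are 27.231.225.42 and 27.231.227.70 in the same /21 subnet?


Mask: 255.255.248.0
27.231.225.42 AND mask = 27.231.224.0
27.231.227.70 AND mask = 27.231.224.0
Yes, same subnet (27.231.224.0)


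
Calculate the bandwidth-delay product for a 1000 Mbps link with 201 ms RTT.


BDP = bandwidth * RTT
= 1000 Mbps * 201 ms
= 1000 * 1e6 * 201 / 1000 bits
= 201000000 bits
= 25125000 bytes
= 24536.1328 KB
BDP = 201000000 bits (25125000 bytes)


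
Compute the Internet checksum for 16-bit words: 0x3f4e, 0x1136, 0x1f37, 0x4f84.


Sum all words (with carry folding):
+ 0x3f4e = 0x3f4e
+ 0x1136 = 0x5084
+ 0x1f37 = 0x6fbb
+ 0x4f84 = 0xbf3f
One's complement: ~0xbf3f
Checksum = 0x40c0


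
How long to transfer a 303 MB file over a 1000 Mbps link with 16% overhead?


Effective throughput = 1000 * (1 - 16/100) = 840 Mbps
File size in Mb = 303 * 8 = 2424 Mb
Time = 2424 / 840
Time = 2.8857 seconds


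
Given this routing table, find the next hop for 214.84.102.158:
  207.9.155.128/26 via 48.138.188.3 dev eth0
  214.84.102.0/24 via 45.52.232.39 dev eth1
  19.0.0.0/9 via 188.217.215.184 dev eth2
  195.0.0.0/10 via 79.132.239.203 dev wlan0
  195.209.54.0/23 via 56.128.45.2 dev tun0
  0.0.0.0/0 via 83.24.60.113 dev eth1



Longest prefix match for 214.84.102.158:
  /26 207.9.155.128: no
  /24 214.84.102.0: MATCH
  /9 19.0.0.0: no
  /10 195.0.0.0: no
  /23 195.209.54.0: no
  /0 0.0.0.0: MATCH
Selected: next-hop 45.52.232.39 via eth1 (matched /24)


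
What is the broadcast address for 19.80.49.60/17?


Network: 19.80.0.0/17
Host bits = 15
Set all host bits to 1:
Broadcast: 19.80.127.255


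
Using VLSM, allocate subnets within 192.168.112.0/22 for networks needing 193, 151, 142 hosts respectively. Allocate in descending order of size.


193 hosts -> /24 (254 usable): 192.168.112.0/24
151 hosts -> /24 (254 usable): 192.168.113.0/24
142 hosts -> /24 (254 usable): 192.168.114.0/24
Allocation: 192.168.112.0/24 (193 hosts, 254 usable); 192.168.113.0/24 (151 hosts, 254 usable); 192.168.114.0/24 (142 hosts, 254 usable)


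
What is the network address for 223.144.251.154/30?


IP:   11011111.10010000.11111011.10011010
Mask: 11111111.11111111.11111111.11111100
AND operation:
Net:  11011111.10010000.11111011.10011000
Network: 223.144.251.152/30


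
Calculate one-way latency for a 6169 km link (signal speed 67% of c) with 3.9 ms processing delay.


Speed = 0.67 * 3e5 km/s = 201000 km/s
Propagation delay = 6169 / 201000 = 0.0307 s = 30.6915 ms
Processing delay = 3.9 ms
Total one-way latency = 34.5915 ms


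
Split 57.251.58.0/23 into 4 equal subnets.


New prefix = 23 + 2 = 25
Each subnet has 128 addresses
  57.251.58.0/25
  57.251.58.128/25
  57.251.59.0/25
  57.251.59.128/25
Subnets: 57.251.58.0/25, 57.251.58.128/25, 57.251.59.0/25, 57.251.59.128/25


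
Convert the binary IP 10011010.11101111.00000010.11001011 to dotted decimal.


10011010 = 154
11101111 = 239
00000010 = 2
11001011 = 203
IP: 154.239.2.203


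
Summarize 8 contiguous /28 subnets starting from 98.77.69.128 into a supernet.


Original prefix: /28
Number of subnets: 8 = 2^3
New prefix = 28 - 3 = 25
Supernet: 98.77.69.128/25


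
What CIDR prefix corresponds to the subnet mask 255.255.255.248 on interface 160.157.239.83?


Binary: 11111111.11111111.11111111.11111000
Count leading 1s
Prefix: /29


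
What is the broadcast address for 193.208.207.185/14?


Network: 193.208.0.0/14
Host bits = 18
Set all host bits to 1:
Broadcast: 193.211.255.255


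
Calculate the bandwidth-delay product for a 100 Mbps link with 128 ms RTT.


BDP = bandwidth * RTT
= 100 Mbps * 128 ms
= 100 * 1e6 * 128 / 1000 bits
= 12800000 bits
= 1600000 bytes
= 1562.5 KB
BDP = 12800000 bits (1600000 bytes)


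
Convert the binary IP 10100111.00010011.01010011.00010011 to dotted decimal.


10100111 = 167
00010011 = 19
01010011 = 83
00010011 = 19
IP: 167.19.83.19


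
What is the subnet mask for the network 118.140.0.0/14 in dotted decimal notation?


/14 means 14 network bits, 18 host bits
Binary: 11111111111111000000000000000000
Mask: 255.252.0.0


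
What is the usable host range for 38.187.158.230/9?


Network: 38.128.0.0
Broadcast: 38.255.255.255
First usable = network + 1
Last usable = broadcast - 1
Range: 38.128.0.1 to 38.255.255.254


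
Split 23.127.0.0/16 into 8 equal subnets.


New prefix = 16 + 3 = 19
Each subnet has 8192 addresses
  23.127.0.0/19
  23.127.32.0/19
  23.127.64.0/19
  23.127.96.0/19
  23.127.128.0/19
  23.127.160.0/19
  23.127.192.0/19
  23.127.224.0/19
Subnets: 23.127.0.0/19, 23.127.32.0/19, 23.127.64.0/19, 23.127.96.0/19, 23.127.128.0/19, 23.127.160.0/19, 23.127.192.0/19, 23.127.224.0/19


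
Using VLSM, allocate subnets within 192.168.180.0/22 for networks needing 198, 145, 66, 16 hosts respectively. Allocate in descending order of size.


198 hosts -> /24 (254 usable): 192.168.180.0/24
145 hosts -> /24 (254 usable): 192.168.181.0/24
66 hosts -> /25 (126 usable): 192.168.182.0/25
16 hosts -> /27 (30 usable): 192.168.182.128/27
Allocation: 192.168.180.0/24 (198 hosts, 254 usable); 192.168.181.0/24 (145 hosts, 254 usable); 192.168.182.0/25 (66 hosts, 126 usable); 192.168.182.128/27 (16 hosts, 30 usable)


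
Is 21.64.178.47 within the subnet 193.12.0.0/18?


Subnet network: 193.12.0.0
Test IP AND mask: 21.64.128.0
No, 21.64.178.47 is not in 193.12.0.0/18


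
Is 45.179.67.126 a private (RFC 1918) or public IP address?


RFC 1918 private ranges:
  10.0.0.0/8 (10.0.0.0 - 10.255.255.255)
  172.16.0.0/12 (172.16.0.0 - 172.31.255.255)
  192.168.0.0/16 (192.168.0.0 - 192.168.255.255)
Public (not in any RFC 1918 range)


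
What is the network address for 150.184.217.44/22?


IP:   10010110.10111000.11011001.00101100
Mask: 11111111.11111111.11111100.00000000
AND operation:
Net:  10010110.10111000.11011000.00000000
Network: 150.184.216.0/22


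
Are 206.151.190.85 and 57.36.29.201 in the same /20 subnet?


Mask: 255.255.240.0
206.151.190.85 AND mask = 206.151.176.0
57.36.29.201 AND mask = 57.36.16.0
No, different subnets (206.151.176.0 vs 57.36.16.0)


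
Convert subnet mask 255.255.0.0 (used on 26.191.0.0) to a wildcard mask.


Subnet mask: 255.255.0.0
Wildcard = 255.255.255.255 - subnet mask
255 - 255 = 0
255 - 255 = 0
255 - 0 = 255
255 - 0 = 255
Wildcard: 0.0.255.255


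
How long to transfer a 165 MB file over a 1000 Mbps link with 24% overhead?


Effective throughput = 1000 * (1 - 24/100) = 760 Mbps
File size in Mb = 165 * 8 = 1320 Mb
Time = 1320 / 760
Time = 1.7368 seconds


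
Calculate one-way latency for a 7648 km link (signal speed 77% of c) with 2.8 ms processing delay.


Speed = 0.77 * 3e5 km/s = 231000 km/s
Propagation delay = 7648 / 231000 = 0.0331 s = 33.1082 ms
Processing delay = 2.8 ms
Total one-way latency = 35.9082 ms


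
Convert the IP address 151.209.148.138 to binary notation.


151 = 10010111
209 = 11010001
148 = 10010100
138 = 10001010
Binary: 10010111.11010001.10010100.10001010


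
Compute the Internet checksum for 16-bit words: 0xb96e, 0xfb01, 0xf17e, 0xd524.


Sum all words (with carry folding):
+ 0xb96e = 0xb96e
+ 0xfb01 = 0xb470
+ 0xf17e = 0xa5ef
+ 0xd524 = 0x7b14
One's complement: ~0x7b14
Checksum = 0x84eb


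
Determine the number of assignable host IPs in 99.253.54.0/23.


Host bits = 32 - 23 = 9
Total addresses = 2^9 = 512
Usable = total - 2 (network and broadcast)
Usable hosts: 510


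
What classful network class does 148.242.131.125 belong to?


First octet: 148
Binary: 10010100
10xxxxxx -> Class B (128-191)
Class B, default mask 255.255.0.0 (/16)


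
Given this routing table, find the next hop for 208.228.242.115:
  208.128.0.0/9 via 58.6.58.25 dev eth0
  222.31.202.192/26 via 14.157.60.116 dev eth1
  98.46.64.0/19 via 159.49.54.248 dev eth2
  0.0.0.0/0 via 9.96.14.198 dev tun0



Longest prefix match for 208.228.242.115:
  /9 208.128.0.0: MATCH
  /26 222.31.202.192: no
  /19 98.46.64.0: no
  /0 0.0.0.0: MATCH
Selected: next-hop 58.6.58.25 via eth0 (matched /9)
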